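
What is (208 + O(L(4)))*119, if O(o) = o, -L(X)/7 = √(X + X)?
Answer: 24752 - 1666*√2 ≈ 22396.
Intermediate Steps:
L(X) = -7*√2*√X (L(X) = -7*√(X + X) = -7*√2*√X)
(208 + O(L(4)))*119 = (208 - 7*√2*√4)*119 = (208 - 7*√2*2)*119 = (208 - 14*√2)*119 = 24752 - 1666*√2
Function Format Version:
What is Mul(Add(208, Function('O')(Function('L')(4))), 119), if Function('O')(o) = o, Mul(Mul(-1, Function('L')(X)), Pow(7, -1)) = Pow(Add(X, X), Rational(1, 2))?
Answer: Add(24752, Mul(-1666, Pow(2, Rational(1, 2)))) ≈ 22396.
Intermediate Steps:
Function('L')(X) = Mul(-7, Pow(2, Rational(1, 2)), Pow(X, Rational(1, 2))) (Function('L')(X) = Mul(-7, Pow(Add(X, X), Rational(1, 2))) = Mul(-7, Pow(Mul(2, X), Rational(1, 2))) = Mul(-7, Mul(Pow(2, Rational(1, 2)), Pow(X, Rational(1, 2)))) = Mul(-7, Pow(2, Rational(1, 2)), Pow(X, Rational(1, 2))))
Mul(Add(208, Function('O')(Function('L')(4))), 119) = Mul(Add(208, Mul(-7, Pow(2, Rational(1, 2)), Pow(4, Rational(1, 2)))), 119) = Mul(Add(208, Mul(-7, Pow(2, Rational(1, 2)), 2)), 119) = Mul(Add(208, Mul(-14, Pow(2, Rational(1, 2)))), 119) = Add(24752, Mul(-1666, Pow(2, Rational(1, 2))))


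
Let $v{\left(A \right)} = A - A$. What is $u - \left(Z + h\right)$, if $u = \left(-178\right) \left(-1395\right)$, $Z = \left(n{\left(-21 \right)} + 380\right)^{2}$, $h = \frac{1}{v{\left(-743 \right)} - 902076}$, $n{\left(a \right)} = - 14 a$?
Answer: $- \frac{185796985415}{902076} \approx -2.0597 \cdot 10^{5}$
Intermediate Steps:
$v{\left(A \right)} = 0$
$h = - \frac{1}{902076}$ ($h = \frac{1}{0 - 902076} = \frac{1}{-902076} = - \frac{1}{902076} \approx -1.1086 \cdot 10^{-6}$)
$Z = 454276$ ($Z = \left(\left(-14\right) \left(-21\right) + 380\right)^{2} = \left(294 + 380\right)^{2} = 674^{2} = 454276$)
$u = 248310$
$u - \left(Z + h\right) = 248310 - \left(454276 - \frac{1}{902076}\right) = 248310 - \frac{409791476975}{902076} = - \frac{185796985415}{902076}$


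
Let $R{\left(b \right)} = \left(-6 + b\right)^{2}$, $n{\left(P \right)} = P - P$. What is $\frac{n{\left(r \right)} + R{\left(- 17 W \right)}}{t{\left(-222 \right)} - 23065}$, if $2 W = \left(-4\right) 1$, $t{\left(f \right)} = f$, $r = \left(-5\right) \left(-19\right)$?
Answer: $- \frac{784}{23287} \approx -0.033667$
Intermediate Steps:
$r = 95$
$n{\left(P \right)} = 0$
$W = -2$ ($W = \frac{\left(-4\right) 1}{2} = \frac{1}{2} \left(-4\right) = -2$)
$\frac{n{\left(r \right)} + R{\left(- 17 W \right)}}{t{\left(-222 \right)} - 23065} = \frac{0 + \left(-6 - -34\right)^{2}}{-222 - 23065} = \frac{0 + \left(-6 + 34\right)^{2}}{-23287} = \left(0 + 28^{2}\right) \left(- \frac{1}{23287}\right) = \left(0 + 784\right) \left(- \frac{1}{23287}\right) = 784 \left(- \frac{1}{23287}\right) = - \frac{784}{23287}$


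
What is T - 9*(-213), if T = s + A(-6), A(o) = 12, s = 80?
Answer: 2009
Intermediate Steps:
T = 92 (T = 80 + 12 = 92)
T - 9*(-213) = 92 - 9*(-213) = 92 + 1917 = 2009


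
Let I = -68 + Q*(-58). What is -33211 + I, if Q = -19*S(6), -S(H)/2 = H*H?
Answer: -112623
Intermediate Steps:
S(H) = -2*H**2 (S(H) = -2*H*H = -2*H**2)
Q = 1368 (Q = -(-38)*6**2 = -(-38)*36 = -19*(-72) = 1368)
I = -79412 (I = -68 + 1368*(-58) = -68 - 79344 = -79412)
-33211 + I = -33211 - 79412 = -112623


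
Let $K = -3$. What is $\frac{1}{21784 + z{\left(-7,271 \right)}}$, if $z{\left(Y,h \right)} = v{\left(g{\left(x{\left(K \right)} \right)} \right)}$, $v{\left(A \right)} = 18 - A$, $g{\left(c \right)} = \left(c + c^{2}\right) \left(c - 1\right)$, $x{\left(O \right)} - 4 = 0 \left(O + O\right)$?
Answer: $\frac{1}{21742} \approx 4.5994 \cdot 10^{-5}$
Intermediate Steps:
$x{\left(O \right)} = 4$ ($x{\left(O \right)} = 4 + 0 \left(O + O\right) = 4 + 0 \cdot 2 O = 4 + 0 = 4$)
$g{\left(c \right)} = \left(-1 + c\right) \left(c + c^{2}\right)$ ($g{\left(c \right)} = \left(c + c^{2}\right) \left(-1 + c\right) = \left(-1 + c\right) \left(c + c^{2}\right)$)
$z{\left(Y,h \right)} = -42$ ($z{\left(Y,h \right)} = 18 - \left(4^{3} - 4\right) = 18 - \left(64 - 4\right) = 18 - 60 = -42$)
$\frac{1}{21784 + z{\left(-7,271 \right)}} = \frac{1}{21784 - 42} = \frac{1}{21742}$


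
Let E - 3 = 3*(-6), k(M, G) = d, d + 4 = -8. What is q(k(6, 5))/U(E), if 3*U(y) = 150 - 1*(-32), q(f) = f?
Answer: -18/91 ≈ -0.19780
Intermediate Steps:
d = -12 (d = -4 - 8 = -12)
k(M, G) = -12
E = -15 (E = 3 + 3*(-6) = 3 - 18 = -15)
U(y) = 182/3 (U(y) = (150 - 1*(-32))/3 = (150 + 32)/3 = (⅓)*182 = 182/3)
q(k(6, 5))/U(E) = -12/182/3 = -12*3/182 = -18/91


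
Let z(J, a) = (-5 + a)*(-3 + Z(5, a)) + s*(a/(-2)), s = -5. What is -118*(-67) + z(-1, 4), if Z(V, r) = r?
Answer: 7915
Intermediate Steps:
z(J, a) = 5*a/2 + (-5 + a)*(-3 + a) (z(J, a) = (-5 + a)*(-3 + a) - 5*a/(-2) = (-5 + a)*(-3 + a) - 5*a*(-1)/2 = (-5 + a)*(-3 + a) - (-5)*a/2 = (-5 + a)*(-3 + a) + 5*a/2 = 5*a/2 + (-5 + a)*(-3 + a))
-118*(-67) + z(-1, 4) = -118*(-67) + (15 + 4² - 11/2*4) = 7906 + (15 + 16 - 22) = 7906 + 9 = 7915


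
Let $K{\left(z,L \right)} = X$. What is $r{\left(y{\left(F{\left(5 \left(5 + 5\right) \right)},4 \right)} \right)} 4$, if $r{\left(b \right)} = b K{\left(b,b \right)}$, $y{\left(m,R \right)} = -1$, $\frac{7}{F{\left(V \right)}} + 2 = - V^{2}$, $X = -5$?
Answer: $20$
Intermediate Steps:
$F{\left(V \right)} = \frac{7}{-2 - V^{2}}$
$K{\left(z,L \right)} = -5$
$r{\left(b \right)} = - 5 b$ ($r{\left(b \right)} = b \left(-5\right) = - 5 b$)
$r{\left(y{\left(F{\left(5 \left(5 + 5\right) \right)},4 \right)} \right)} 4 = \left(-5\right) \left(-1\right) 4 = 5 \cdot 4 = 20$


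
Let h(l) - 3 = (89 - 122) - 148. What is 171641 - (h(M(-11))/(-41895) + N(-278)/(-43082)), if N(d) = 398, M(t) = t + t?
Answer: 154899174832802/902460195 ≈ 1.7164e+5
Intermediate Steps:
M(t) = 2*t
h(l) = -178 (h(l) = 3 + ((89 - 122) - 148) = 3 + (-33 - 148) = 3 - 181 = -178)
171641 - (h(M(-11))/(-41895) + N(-278)/(-43082)) = 171641 - (-178/(-41895) + 398/(-43082)) = 171641 - (-178*(-1/41895) + 398*(-1/43082)) = 171641 - (178/41895 - 199/21541) = 171641 - 1*(-4502807/902460195) = 171641 + 4502807/902460195 = 154899174832802/902460195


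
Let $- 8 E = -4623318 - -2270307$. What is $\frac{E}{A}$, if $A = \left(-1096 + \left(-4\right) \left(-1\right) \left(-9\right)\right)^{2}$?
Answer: $\frac{2353011}{10251392} \approx 0.22953$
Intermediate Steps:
$E = \frac{2353011}{8}$ ($E = - \frac{-4623318 - -2270307}{8} = - \frac{-4623318 + 2270307}{8} = \left(- \frac{1}{8}\right) \left(-2353011\right) = \frac{2353011}{8} \approx 2.9413 \cdot 10^{5}$)
$A = 1281424$ ($A = \left(-1096 + 4 \left(-9\right)\right)^{2} = \left(-1096 - 36\right)^{2} = \left(-1132\right)^{2} = 1281424$)
$\frac{E}{A} = \frac{2353011}{8 \cdot 1281424} = \frac{2353011}{8} \cdot \frac{1}{1281424} = \frac{2353011}{10251392}$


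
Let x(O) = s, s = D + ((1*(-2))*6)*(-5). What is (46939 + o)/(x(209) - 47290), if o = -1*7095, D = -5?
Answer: -39844/47235 ≈ -0.84353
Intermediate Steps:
s = 55 (s = -5 + ((1*(-2))*6)*(-5) = -5 - 2*6*(-5) = -5 - 12*(-5) = -5 + 60 = 55)
x(O) = 55
o = -7095
(46939 + o)/(x(209) - 47290) = (46939 - 7095)/(55 - 47290) = 39844/(-47235) = 39844*(-1/47235) = -39844/47235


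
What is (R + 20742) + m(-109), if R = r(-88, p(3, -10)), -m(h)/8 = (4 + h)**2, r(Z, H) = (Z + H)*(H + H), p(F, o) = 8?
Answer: -68738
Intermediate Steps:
r(Z, H) = 2*H*(H + Z) (r(Z, H) = (H + Z)*(2*H) = 2*H*(H + Z))
m(h) = -8*(4 + h)**2
R = -1280 (R = 2*8*(8 - 88) = 2*8*(-80) = -1280)
(R + 20742) + m(-109) = (-1280 + 20742) - 8*(4 - 109)**2 = 19462 - 8*(-105)**2 = 19462 - 8*11025 = 19462 - 88200 = -68738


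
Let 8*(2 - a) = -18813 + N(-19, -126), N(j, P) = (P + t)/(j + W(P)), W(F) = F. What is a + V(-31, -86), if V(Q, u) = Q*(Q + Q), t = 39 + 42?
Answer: 123992/29 ≈ 4275.6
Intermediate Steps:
t = 81
N(j, P) = (81 + P)/(P + j) (N(j, P) = (P + 81)/(j + P) = (81 + P)/(P + j))
a = 68254/29 (a = 2 - (-18813 + (81 - 126)/(-126 - 19))/8 = 2 - (-18813 - 45/(-145))/8 = 2 - (-18813 - 1/145*(-45))/8 = 2 - (-18813 + 9/29)/8 = 2 - ⅛*(-545568/29) = 2 + 68196/29 = 68254/29 ≈ 2353.6)
V(Q, u) = 2*Q² (V(Q, u) = Q*(2*Q) = 2*Q²)
a + V(-31, -86) = 68254/29 + 2*(-31)² = 68254/29 + 2*961 = 68254/29 + 1922 = 123992/29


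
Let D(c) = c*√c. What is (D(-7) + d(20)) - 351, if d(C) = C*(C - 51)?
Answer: -971 - 7*I*√7 ≈ -971.0 - 18.52*I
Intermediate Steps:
d(C) = C*(-51 + C)
D(c) = c^(3/2)
(D(-7) + d(20)) - 351 = ((-7)^(3/2) + 20*(-51 + 20)) - 351 = (-7*I*√7 + 20*(-31)) - 351 = (-7*I*√7 - 620) - 351 = (-620 - 7*I*√7) - 351 = -971 - 7*I*√7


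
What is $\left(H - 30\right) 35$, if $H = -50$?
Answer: $-2800$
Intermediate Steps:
$\left(H - 30\right) 35 = \left(-50 - 30\right) 35 = \left(-80\right) 35 = -2800$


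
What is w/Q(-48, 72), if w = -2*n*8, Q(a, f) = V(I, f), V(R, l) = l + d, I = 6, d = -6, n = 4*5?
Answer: -160/33 ≈ -4.8485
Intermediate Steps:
n = 20
V(R, l) = -6 + l (V(R, l) = l - 6 = -6 + l)
Q(a, f) = -6 + f
w = -320 (w = -2*20*8 = -40*8 = -320)
w/Q(-48, 72) = -320/(-6 + 72) = -320/66 = -320*1/66 = -160/33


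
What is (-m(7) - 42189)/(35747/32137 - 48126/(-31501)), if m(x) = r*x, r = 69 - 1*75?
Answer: -42667415856639/2672691509 ≈ -15964.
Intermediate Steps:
r = -6 (r = 69 - 75 = -6)
m(x) = -6*x
(-m(7) - 42189)/(35747/32137 - 48126/(-31501)) = (-(-6)*7 - 42189)/(35747/32137 - 48126/(-31501)) = (-1*(-42) - 42189)/(35747*(1/32137) - 48126*(-1/31501)) = (42 - 42189)/(35747/32137 + 48126/31501) = -42147/2672691509/1012347637 = -42147*1012347637/2672691509 = -42667415856639/2672691509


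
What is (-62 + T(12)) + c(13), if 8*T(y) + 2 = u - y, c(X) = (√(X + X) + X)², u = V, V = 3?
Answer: 1053/8 + 26*√26 ≈ 264.20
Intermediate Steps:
u = 3
c(X) = (X + √2*√X)² (c(X) = (√(2*X) + X)² = (√2*√X + X)² = (X + √2*√X)²)
T(y) = ⅛ - y/8 (T(y) = -¼ + (3 - y)/8 = -¼ + (3/8 - y/8) = ⅛ - y/8)
(-62 + T(12)) + c(13) = (-62 + (⅛ - ⅛*12)) + (13 + √2*√13)² = (-62 + (⅛ - 3/2)) + (13 + √26)² = (-62 - 11/8) + (13 + √26)² = -507/8 + (13 + √26)²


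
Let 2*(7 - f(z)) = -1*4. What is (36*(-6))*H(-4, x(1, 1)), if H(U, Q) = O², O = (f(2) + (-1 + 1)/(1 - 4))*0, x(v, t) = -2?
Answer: 0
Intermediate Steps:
f(z) = 9 (f(z) = 7 - (-1)*4/2 = 7 - ½*(-4) = 7 + 2 = 9)
O = 0 (O = (9 + (-1 + 1)/(1 - 4))*0 = (9 + 0/(-3))*0 = (9 + 0*(-⅓))*0 = (9 + 0)*0 = 9*0 = 0)
H(U, Q) = 0 (H(U, Q) = 0² = 0)
(36*(-6))*H(-4, x(1, 1)) = (36*(-6))*0 = -216*0 = 0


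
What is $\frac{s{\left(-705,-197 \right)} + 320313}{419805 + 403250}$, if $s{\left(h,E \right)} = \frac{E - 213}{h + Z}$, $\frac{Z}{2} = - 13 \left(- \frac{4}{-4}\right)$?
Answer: $\frac{234149213}{601653205} \approx 0.38918$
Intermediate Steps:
$Z = -26$ ($Z = 2 \left(- 13 \left(- \frac{4}{-4}\right)\right) = 2 \left(- 13 \left(\left(-4\right) \left(- \frac{1}{4}\right)\right)\right) = 2 \left(\left(-13\right) 1\right) = 2 \left(-13\right) = -26$)
$s{\left(h,E \right)} = \frac{-213 + E}{-26 + h}$ ($s{\left(h,E \right)} = \frac{E - 213}{h - 26} = \frac{-213 + E}{-26 + h}$)
$\frac{s{\left(-705,-197 \right)} + 320313}{419805 + 403250} = \frac{\frac{-213 - 197}{-26 - 705} + 320313}{419805 + 403250} = \frac{\frac{1}{-731} \left(-410\right) + 320313}{823055} = \left(\left(- \frac{1}{731}\right) \left(-410\right) + 320313\right) \frac{1}{823055} = \left(\frac{410}{731} + 320313\right) \frac{1}{823055} = \frac{234149213}{731} \cdot \frac{1}{823055} = \frac{234149213}{601653205}$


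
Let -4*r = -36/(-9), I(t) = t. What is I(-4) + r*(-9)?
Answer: 5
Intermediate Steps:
r = -1 (r = -(-9)/(-9) = -(-9)*(-1)/9 = -1/4*4 = -1)
I(-4) + r*(-9) = -4 - 1*(-9) = -4 + 9 = 5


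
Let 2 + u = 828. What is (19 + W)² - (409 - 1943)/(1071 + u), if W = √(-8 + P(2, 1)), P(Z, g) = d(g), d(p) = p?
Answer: 673072/1897 + 38*I*√7 ≈ 354.81 + 100.54*I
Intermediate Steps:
u = 826 (u = -2 + 828 = 826)
P(Z, g) = g
W = I*√7 (W = √(-8 + 1) = √(-7) = I*√7 ≈ 2.6458*I)
(19 + W)² - (409 - 1943)/(1071 + u) = (19 + I*√7)² - (409 - 1943)/(1071 + 826) = (19 + I*√7)² - (-1534)/1897 = (19 + I*√7)² - 1*(-1534/1897) = (19 + I*√7)² + 1534/1897 = 1534/1897 + (19 + I*√7)²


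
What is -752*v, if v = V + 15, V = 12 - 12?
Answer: -11280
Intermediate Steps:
V = 0
v = 15 (v = 0 + 15 = 15)
-752*v = -752*15 = -11280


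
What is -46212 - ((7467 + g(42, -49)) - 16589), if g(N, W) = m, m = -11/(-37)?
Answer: -1372341/37 ≈ -37090.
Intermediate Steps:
m = 11/37 (m = -11*(-1/37) = 11/37 ≈ 0.29730)
g(N, W) = 11/37
-46212 - ((7467 + g(42, -49)) - 16589) = -46212 - ((7467 + 11/37) - 16589) = -46212 - (276290/37 - 16589) = -46212 - 1*(-337503/37) = -46212 + 337503/37 = -1372341/37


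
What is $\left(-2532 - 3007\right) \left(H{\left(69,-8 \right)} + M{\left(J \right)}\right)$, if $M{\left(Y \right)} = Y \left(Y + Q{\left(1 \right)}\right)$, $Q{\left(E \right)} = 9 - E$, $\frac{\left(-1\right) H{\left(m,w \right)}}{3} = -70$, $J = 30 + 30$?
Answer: $-23762310$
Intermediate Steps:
$J = 60$
$H{\left(m,w \right)} = 210$ ($H{\left(m,w \right)} = \left(-3\right) \left(-70\right) = 210$)
$M{\left(Y \right)} = Y \left(8 + Y\right)$ ($M{\left(Y \right)} = Y \left(Y + \left(9 - 1\right)\right) = Y \left(Y + 8\right) = Y \left(8 + Y\right)$)
$\left(-2532 - 3007\right) \left(H{\left(69,-8 \right)} + M{\left(J \right)}\right) = \left(-2532 - 3007\right) \left(210 + 60 \left(8 + 60\right)\right) = - 5539 \left(210 + 60 \cdot 68\right) = - 5539 \left(210 + 4080\right) = \left(-5539\right) 4290 = -23762310$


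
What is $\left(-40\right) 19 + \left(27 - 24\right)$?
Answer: $-757$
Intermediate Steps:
$\left(-40\right) 19 + \left(27 - 24\right) = -760 + 3 = -757$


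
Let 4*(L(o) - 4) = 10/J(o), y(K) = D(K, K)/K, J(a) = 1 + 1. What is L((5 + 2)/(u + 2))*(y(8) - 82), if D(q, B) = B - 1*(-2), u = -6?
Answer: -6783/16 ≈ -423.94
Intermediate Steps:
J(a) = 2
D(q, B) = 2 + B (D(q, B) = B + 2 = 2 + B)
y(K) = (2 + K)/K
L(o) = 21/4 (L(o) = 4 + (10/2)/4 = 4 + (10*(1/2))/4 = 4 + (1/4)*5 = 4 + 5/4 = 21/4)
L((5 + 2)/(u + 2))*(y(8) - 82) = 21*((2 + 8)/8 - 82)/4 = 21*((1/8)*10 - 82)/4 = 21*(5/4 - 82)/4 = (21/4)*(-323/4) = -6783/16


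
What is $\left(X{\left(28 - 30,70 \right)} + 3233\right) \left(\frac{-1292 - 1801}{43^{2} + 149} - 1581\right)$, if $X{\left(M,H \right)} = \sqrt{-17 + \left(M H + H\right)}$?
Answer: $- \frac{3407507641}{666} - \frac{1053977 i \sqrt{87}}{666} \approx -5.1164 \cdot 10^{6} - 14761.0 i$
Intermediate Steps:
$X{\left(M,H \right)} = \sqrt{-17 + H + H M}$ ($X{\left(M,H \right)} = \sqrt{-17 + \left(H M + H\right)} = \sqrt{-17 + \left(H + H M\right)} = \sqrt{-17 + H + H M}$)
$\left(X{\left(28 - 30,70 \right)} + 3233\right) \left(\frac{-1292 - 1801}{43^{2} + 149} - 1581\right) = \left(\sqrt{-17 + 70 + 70 \left(28 - 30\right)} + 3233\right) \left(\frac{-1292 - 1801}{43^{2} + 149} - 1581\right) = \left(\sqrt{-17 + 70 + 70 \left(-2\right)} + 3233\right) \left(- \frac{3093}{1849 + 149} - 1581\right) = \left(\sqrt{-17 + 70 - 140} + 3233\right) \left(- \frac{3093}{1998} - 1581\right) = \left(\sqrt{-87} + 3233\right) \left(\left(-3093\right) \frac{1}{1998} - 1581\right) = \left(i \sqrt{87} + 3233\right) \left(- \frac{1031}{666} - 1581\right) = \left(3233 + i \sqrt{87}\right) \left(- \frac{1053977}{666}\right) = - \frac{3407507641}{666} - \frac{1053977 i \sqrt{87}}{666}$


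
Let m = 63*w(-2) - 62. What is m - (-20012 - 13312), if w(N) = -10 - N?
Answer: 32758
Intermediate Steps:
m = -566 (m = 63*(-10 - 1*(-2)) - 62 = 63*(-10 + 2) - 62 = 63*(-8) - 62 = -504 - 62 = -566)
m - (-20012 - 13312) = -566 - (-20012 - 13312) = -566 - 1*(-33324) = -566 + 33324 = 32758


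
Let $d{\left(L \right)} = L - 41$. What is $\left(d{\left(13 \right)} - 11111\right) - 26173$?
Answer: $-37312$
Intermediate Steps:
$d{\left(L \right)} = -41 + L$
$\left(d{\left(13 \right)} - 11111\right) - 26173 = \left(\left(-41 + 13\right) - 11111\right) - 26173 = \left(-28 - 11111\right) - 26173 = -11139 - 26173 = -37312$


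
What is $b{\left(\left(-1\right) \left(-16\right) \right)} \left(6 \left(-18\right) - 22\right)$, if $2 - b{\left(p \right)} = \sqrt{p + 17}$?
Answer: $-260 + 130 \sqrt{33} \approx 486.79$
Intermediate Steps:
$b{\left(p \right)} = 2 - \sqrt{17 + p}$ ($b{\left(p \right)} = 2 - \sqrt{p + 17} = 2 - \sqrt{17 + p}$)
$b{\left(\left(-1\right) \left(-16\right) \right)} \left(6 \left(-18\right) - 22\right) = \left(2 - \sqrt{17 - -16}\right) \left(6 \left(-18\right) - 22\right) = \left(2 - \sqrt{17 + 16}\right) \left(-108 - 22\right) = \left(2 - \sqrt{33}\right) \left(-130\right) = -260 + 130 \sqrt{33}$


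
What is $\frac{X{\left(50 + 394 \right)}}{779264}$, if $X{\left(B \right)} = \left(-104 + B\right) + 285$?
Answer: $\frac{625}{779264} \approx 0.00080204$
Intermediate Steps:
$X{\left(B \right)} = 181 + B$
$\frac{X{\left(50 + 394 \right)}}{779264} = \frac{181 + \left(50 + 394\right)}{779264} = \left(181 + 444\right) \frac{1}{779264} = 625 \cdot \frac{1}{779264} = \frac{625}{779264}$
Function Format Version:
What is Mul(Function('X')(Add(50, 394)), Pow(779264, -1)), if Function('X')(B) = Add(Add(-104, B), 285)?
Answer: Rational(625, 779264) ≈ 0.00080204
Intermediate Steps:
Function('X')(B) = Add(181, B)
Mul(Function('X')(Add(50, 394)), Pow(779264, -1)) = Mul(Add(181, Add(50, 394)), Pow(779264, -1)) = Mul(Add(181, 444), Rational(1, 779264)) = Mul(625, Rational(1, 779264)) = Rational(625, 779264)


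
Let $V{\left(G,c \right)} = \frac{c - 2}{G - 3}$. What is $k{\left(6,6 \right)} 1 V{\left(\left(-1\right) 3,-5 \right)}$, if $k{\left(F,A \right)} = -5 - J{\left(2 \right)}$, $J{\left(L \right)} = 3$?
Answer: $- \frac{28}{3} \approx -9.3333$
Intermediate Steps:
$k{\left(F,A \right)} = -8$ ($k{\left(F,A \right)} = -5 - 3 = -8$)
$V{\left(G,c \right)} = \frac{-2 + c}{-3 + G}$
$k{\left(6,6 \right)} 1 V{\left(\left(-1\right) 3,-5 \right)} = \left(-8\right) 1 \frac{-2 - 5}{-3 - 3} = - 8 \frac{1}{-3 - 3} \left(-7\right) = - 8 \frac{1}{-6} \left(-7\right) = - 8 \left(\left(- \frac{1}{6}\right) \left(-7\right)\right) = \left(-8\right) \frac{7}{6} = - \frac{28}{3}$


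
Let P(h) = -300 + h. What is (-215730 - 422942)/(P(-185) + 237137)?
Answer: -159668/59163 ≈ -2.6988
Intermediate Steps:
(-215730 - 422942)/(P(-185) + 237137) = (-215730 - 422942)/((-300 - 185) + 237137) = -638672/(-485 + 237137) = -638672/236652 = -638672*1/236652 = -159668/59163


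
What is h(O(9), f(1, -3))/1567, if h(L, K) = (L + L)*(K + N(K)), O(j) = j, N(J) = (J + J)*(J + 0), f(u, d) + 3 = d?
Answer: 1188/1567 ≈ 0.75814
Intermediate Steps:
f(u, d) = -3 + d
N(J) = 2*J**2 (N(J) = (2*J)*J = 2*J**2)
h(L, K) = 2*L*(K + 2*K**2) (h(L, K) = (L + L)*(K + 2*K**2) = (2*L)*(K + 2*K**2) = 2*L*(K + 2*K**2))
h(O(9), f(1, -3))/1567 = (2*(-3 - 3)*9*(1 + 2*(-3 - 3)))/1567 = (2*(-6)*9*(1 + 2*(-6)))*(1/1567) = (2*(-6)*9*(1 - 12))*(1/1567) = (2*(-6)*9*(-11))*(1/1567) = 1188*(1/1567) = 1188/1567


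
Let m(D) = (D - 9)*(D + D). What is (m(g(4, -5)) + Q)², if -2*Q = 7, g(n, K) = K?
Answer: 74529/4 ≈ 18632.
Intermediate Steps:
Q = -7/2 (Q = -½*7 = -7/2 ≈ -3.5000)
m(D) = 2*D*(-9 + D) (m(D) = (-9 + D)*(2*D) = 2*D*(-9 + D))
(m(g(4, -5)) + Q)² = (2*(-5)*(-9 - 5) - 7/2)² = (2*(-5)*(-14) - 7/2)² = (140 - 7/2)² = (273/2)² = 74529/4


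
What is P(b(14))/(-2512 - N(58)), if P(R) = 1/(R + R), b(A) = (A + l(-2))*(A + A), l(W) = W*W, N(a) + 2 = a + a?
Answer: -1/2647008 ≈ -3.7778e-7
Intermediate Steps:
N(a) = -2 + 2*a (N(a) = -2 + (a + a) = -2 + 2*a)
l(W) = W**2
b(A) = 2*A*(4 + A) (b(A) = (A + (-2)**2)*(A + A) = (A + 4)*(2*A) = (4 + A)*(2*A) = 2*A*(4 + A))
P(R) = 1/(2*R)
P(b(14))/(-2512 - N(58)) = (1/(2*((2*14*(4 + 14)))))/(-2512 - (-2 + 2*58)) = (1/(2*((2*14*18))))/(-2512 - (-2 + 116)) = ((1/2)/504)/(-2512 - 1*114) = ((1/2)*(1/504))/(-2512 - 114) = (1/1008)/(-2626) = (1/1008)*(-1/2626) = -1/2647008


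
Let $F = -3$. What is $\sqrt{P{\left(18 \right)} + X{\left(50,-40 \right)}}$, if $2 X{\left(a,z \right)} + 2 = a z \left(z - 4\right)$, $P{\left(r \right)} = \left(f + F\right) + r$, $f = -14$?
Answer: $20 \sqrt{110} \approx 209.76$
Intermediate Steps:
$P{\left(r \right)} = -17 + r$ ($P{\left(r \right)} = \left(-14 - 3\right) + r = -17 + r$)
$X{\left(a,z \right)} = -1 + \frac{a z \left(-4 + z\right)}{2}$ ($X{\left(a,z \right)} = -1 + \frac{a z \left(z - 4\right)}{2} = -1 + \frac{a z \left(-4 + z\right)}{2}$)
$\sqrt{P{\left(18 \right)} + X{\left(50,-40 \right)}} = \sqrt{\left(-17 + 18\right) - \left(1 - 40000 - 4000\right)} = \sqrt{1 + \left(-1 + \frac{1}{2} \cdot 50 \cdot 1600 + 4000\right)} = \sqrt{1 + \left(-1 + 40000 + 4000\right)} = \sqrt{1 + 43999} = \sqrt{44000} = 20 \sqrt{110}$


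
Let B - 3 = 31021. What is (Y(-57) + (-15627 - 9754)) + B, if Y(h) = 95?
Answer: 5738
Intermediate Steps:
B = 31024 (B = 3 + 31021 = 31024)
(Y(-57) + (-15627 - 9754)) + B = (95 + (-15627 - 9754)) + 31024 = (95 - 25381) + 31024 = -25286 + 31024 = 5738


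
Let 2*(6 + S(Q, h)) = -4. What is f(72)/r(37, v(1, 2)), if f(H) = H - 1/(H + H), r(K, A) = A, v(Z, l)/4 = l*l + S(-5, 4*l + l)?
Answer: -10367/2304 ≈ -4.4996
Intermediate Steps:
S(Q, h) = -8 (S(Q, h) = -6 + (½)*(-4) = -6 - 2 = -8)
v(Z, l) = -32 + 4*l² (v(Z, l) = 4*(l*l - 8) = 4*(l² - 8) = 4*(-8 + l²) = -32 + 4*l²)
f(H) = H - 1/(2*H)
f(72)/r(37, v(1, 2)) = (72 - ½/72)/(-32 + 4*2²) = (72 - ½*1/72)/(-32 + 4*4) = (72 - 1/144)/(-32 + 16) = (10367/144)/(-16) = (10367/144)*(-1/16) = -10367/2304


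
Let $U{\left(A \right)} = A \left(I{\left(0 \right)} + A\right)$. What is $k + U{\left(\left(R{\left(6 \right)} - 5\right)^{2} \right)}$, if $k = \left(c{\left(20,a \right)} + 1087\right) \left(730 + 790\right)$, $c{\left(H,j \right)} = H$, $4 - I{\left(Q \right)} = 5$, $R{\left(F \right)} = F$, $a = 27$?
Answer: $1682640$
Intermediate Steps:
$I{\left(Q \right)} = -1$ ($I{\left(Q \right)} = 4 - 5 = -1$)
$U{\left(A \right)} = A \left(-1 + A\right)$
$k = 1682640$ ($k = \left(20 + 1087\right) \left(730 + 790\right) = 1107 \cdot 1520 = 1682640$)
$k + U{\left(\left(R{\left(6 \right)} - 5\right)^{2} \right)} = 1682640 + \left(6 - 5\right)^{2} \left(-1 + \left(6 - 5\right)^{2}\right) = 1682640 + 1^{2} \left(-1 + 1^{2}\right) = 1682640 + 1 \left(-1 + 1\right) = 1682640 + 1 \cdot 0 = 1682640 + 0 = 1682640$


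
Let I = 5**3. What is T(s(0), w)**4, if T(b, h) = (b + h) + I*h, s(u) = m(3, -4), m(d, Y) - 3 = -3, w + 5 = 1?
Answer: 64524128256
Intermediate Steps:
w = -4 (w = -5 + 1 = -4)
m(d, Y) = 0 (m(d, Y) = 3 - 3 = 0)
s(u) = 0
I = 125
T(b, h) = b + 126*h (T(b, h) = (b + h) + 125*h = b + 126*h)
T(s(0), w)**4 = (0 + 126*(-4))**4 = (0 - 504)**4 = (-504)**4 = 64524128256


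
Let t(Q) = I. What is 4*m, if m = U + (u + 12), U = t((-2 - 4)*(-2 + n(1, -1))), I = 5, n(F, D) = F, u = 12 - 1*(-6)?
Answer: 140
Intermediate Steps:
u = 18 (u = 12 + 6 = 18)
t(Q) = 5
U = 5
m = 35 (m = 5 + (18 + 12) = 5 + 30 = 35)
4*m = 4*35 = 140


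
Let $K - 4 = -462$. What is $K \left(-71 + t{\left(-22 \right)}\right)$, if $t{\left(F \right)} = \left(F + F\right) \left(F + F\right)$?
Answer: $-854170$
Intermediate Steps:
$K = -458$ ($K = 4 - 462 = -458$)
$t{\left(F \right)} = 4 F^{2}$ ($t{\left(F \right)} = 2 F 2 F = 4 F^{2}$)
$K \left(-71 + t{\left(-22 \right)}\right) = - 458 \left(-71 + 4 \left(-22\right)^{2}\right) = - 458 \left(-71 + 4 \cdot 484\right) = - 458 \left(-71 + 1936\right) = \left(-458\right) 1865 = -854170$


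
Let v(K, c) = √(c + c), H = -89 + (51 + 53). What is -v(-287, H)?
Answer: -√30 ≈ -5.4772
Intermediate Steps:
H = 15 (H = -89 + 104 = 15)
v(K, c) = √2*√c (v(K, c) = √(2*c) = √2*√c)
-v(-287, H) = -√2*√15 = -√30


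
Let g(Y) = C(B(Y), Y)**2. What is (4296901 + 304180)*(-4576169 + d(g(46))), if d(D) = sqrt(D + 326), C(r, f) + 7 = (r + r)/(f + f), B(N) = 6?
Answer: -21055324238689 + 200047*sqrt(197418) ≈ -2.1055e+13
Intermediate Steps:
C(r, f) = -7 + r/f (C(r, f) = -7 + (r + r)/(f + f) = -7 + (2*r)/((2*f)) = -7 + (2*r)*(1/(2*f)) = -7 + r/f)
g(Y) = (-7 + 6/Y)**2
d(D) = sqrt(326 + D)
(4296901 + 304180)*(-4576169 + d(g(46))) = (4296901 + 304180)*(-4576169 + sqrt(326 + (-6 + 7*46)**2/46**2)) = 4601081*(-4576169 + sqrt(326 + (-6 + 322)**2/2116)) = 4601081*(-4576169 + sqrt(326 + (1/2116)*316**2)) = 4601081*(-4576169 + sqrt(326 + (1/2116)*99856)) = 4601081*(-4576169 + sqrt(326 + 24964/529)) = 4601081*(-4576169 + sqrt(197418/529)) = 4601081*(-4576169 + sqrt(197418)/23) = -21055324238689 + 200047*sqrt(197418)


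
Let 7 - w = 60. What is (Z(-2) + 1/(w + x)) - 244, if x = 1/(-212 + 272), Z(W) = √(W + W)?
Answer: -775736/3179 + 2*I ≈ -244.02 + 2.0*I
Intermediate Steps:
w = -53 (w = 7 - 1*60 = 7 - 60 = -53)
Z(W) = √2*√W (Z(W) = √(2*W) = √2*√W)
x = 1/60 ≈ 0.016667
(Z(-2) + 1/(w + x)) - 244 = (√2*√(-2) + 1/(-53 + 1/60)) - 244 = (√2*(I*√2) + 1/(-3179/60)) - 244 = (2*I - 60/3179) - 244 = (-60/3179 + 2*I) - 244 = -775736/3179 + 2*I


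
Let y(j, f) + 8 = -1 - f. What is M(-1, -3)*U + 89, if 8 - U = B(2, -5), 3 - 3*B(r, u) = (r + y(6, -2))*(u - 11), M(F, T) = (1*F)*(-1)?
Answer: 368/3 ≈ 122.67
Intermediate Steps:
y(j, f) = -9 - f (y(j, f) = -8 + (-1 - f) = -9 - f)
M(F, T) = -F (M(F, T) = F*(-1) = -F)
B(r, u) = 1 - (-11 + u)*(-7 + r)/3 (B(r, u) = 1 - (r + (-9 - 1*(-2)))*(u - 11)/3 = 1 - (r + (-9 + 2))*(-11 + u)/3 = 1 - (r - 7)*(-11 + u)/3 = 1 - (-7 + r)*(-11 + u)/3 = 1 - (-11 + u)*(-7 + r)/3)
U = 101/3 (U = 8 - (-74/3 + (7/3)*(-5) + (11/3)*2 - 1/3*2*(-5)) = 8 - (-74/3 - 35/3 + 22/3 + 10/3) = 8 - 1*(-77/3) = 8 + 77/3 = 101/3 ≈ 33.667)
M(-1, -3)*U + 89 = -1*(-1)*(101/3) + 89 = 1*(101/3) + 89 = 101/3 + 89 = 368/3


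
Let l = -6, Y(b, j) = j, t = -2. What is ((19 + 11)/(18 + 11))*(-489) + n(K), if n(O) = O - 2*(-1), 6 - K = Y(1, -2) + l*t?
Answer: -14728/29 ≈ -507.86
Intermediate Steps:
K = -4 (K = 6 - (-2 - 6*(-2)) = 6 - (-2 + 12) = 6 - 1*10 = 6 - 10 = -4)
n(O) = 2 + O (n(O) = O + 2 = 2 + O)
((19 + 11)/(18 + 11))*(-489) + n(K) = ((19 + 11)/(18 + 11))*(-489) + (2 - 4) = (30/29)*(-489) - 2 = -14670/29 - 2 = -14728/29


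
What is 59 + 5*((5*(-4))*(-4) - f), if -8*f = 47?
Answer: 3907/8 ≈ 488.38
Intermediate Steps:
f = -47/8 (f = -1/8*47 = -47/8 ≈ -5.8750)
59 + 5*((5*(-4))*(-4) - f) = 59 + 5*((5*(-4))*(-4) - 1*(-47/8)) = 59 + 5*(-20*(-4) + 47/8) = 59 + 5*(80 + 47/8) = 59 + 5*(687/8) = 59 + 3435/8 = 3907/8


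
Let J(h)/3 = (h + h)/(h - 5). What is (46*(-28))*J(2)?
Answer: 5152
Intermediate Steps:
J(h) = 6*h/(-5 + h) (J(h) = 3*((h + h)/(h - 5)) = 3*((2*h)/(-5 + h)) = 3*(2*h/(-5 + h)) = 6*h/(-5 + h))
(46*(-28))*J(2) = (46*(-28))*(6*2/(-5 + 2)) = -7728*2/(-3) = -7728*2*(-1)/3 = -1288*(-4) = 5152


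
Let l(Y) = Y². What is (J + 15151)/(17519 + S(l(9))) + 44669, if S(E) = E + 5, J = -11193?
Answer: 786401703/17605 ≈ 44669.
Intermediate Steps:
S(E) = 5 + E
(J + 15151)/(17519 + S(l(9))) + 44669 = (-11193 + 15151)/(17519 + (5 + 9²)) + 44669 = 3958/(17519 + (5 + 81)) + 44669 = 3958/(17519 + 86) + 44669 = 3958/17605 + 44669 = 786401703/17605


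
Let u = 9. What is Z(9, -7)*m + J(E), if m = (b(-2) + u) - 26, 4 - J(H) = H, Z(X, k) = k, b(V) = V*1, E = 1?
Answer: 136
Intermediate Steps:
b(V) = V
J(H) = 4 - H
m = -19 (m = (-2 + 9) - 26 = 7 - 26 = -19)
Z(9, -7)*m + J(E) = -7*(-19) + (4 - 1*1) = 133 + (4 - 1) = 133 + 3 = 136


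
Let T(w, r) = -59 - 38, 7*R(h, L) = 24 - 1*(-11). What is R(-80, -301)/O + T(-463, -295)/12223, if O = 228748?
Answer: -22127441/2795986804 ≈ -0.0079140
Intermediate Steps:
R(h, L) = 5 (R(h, L) = (24 - 1*(-11))/7 = (24 + 11)/7 = (1/7)*35 = 5)
T(w, r) = -97
R(-80, -301)/O + T(-463, -295)/12223 = 5/228748 - 97/12223 = -22127441/2795986804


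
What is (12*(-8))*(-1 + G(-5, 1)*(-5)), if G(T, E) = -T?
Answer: 2496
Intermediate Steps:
(12*(-8))*(-1 + G(-5, 1)*(-5)) = (12*(-8))*(-1 - 1*(-5)*(-5)) = -96*(-1 + 5*(-5)) = -96*(-1 - 25) = -96*(-26) = 2496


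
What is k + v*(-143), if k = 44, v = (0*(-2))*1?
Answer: 44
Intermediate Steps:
v = 0 (v = 0*1 = 0)
k + v*(-143) = 44 + 0*(-143) = 44 + 0 = 44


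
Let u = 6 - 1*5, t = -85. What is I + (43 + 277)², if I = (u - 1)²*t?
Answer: 102400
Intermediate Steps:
u = 1 (u = 6 - 5 = 1)
I = 0 (I = (1 - 1)²*(-85) = 0²*(-85) = 0*(-85) = 0)
I + (43 + 277)² = 0 + (43 + 277)² = 0 + 320² = 0 + 102400 = 102400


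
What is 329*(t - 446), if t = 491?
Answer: 14805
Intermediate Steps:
329*(t - 446) = 329*(491 - 446) = 329*45 = 14805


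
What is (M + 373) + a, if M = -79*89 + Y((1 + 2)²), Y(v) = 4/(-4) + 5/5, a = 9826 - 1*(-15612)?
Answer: 18780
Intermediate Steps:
a = 25438 (a = 9826 + 15612 = 25438)
Y(v) = 0 (Y(v) = 4*(-¼) + 5*(⅕) = -1 + 1 = 0)
M = -7031 (M = -79*89 + 0 = -7031 + 0 = -7031)
(M + 373) + a = (-7031 + 373) + 25438 = -6658 + 25438 = 18780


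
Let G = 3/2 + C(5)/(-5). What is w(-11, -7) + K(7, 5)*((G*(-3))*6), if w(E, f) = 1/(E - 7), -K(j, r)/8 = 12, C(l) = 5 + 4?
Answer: -46661/90 ≈ -518.46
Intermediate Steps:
C(l) = 9
K(j, r) = -96 (K(j, r) = -8*12 = -96)
w(E, f) = 1/(-7 + E)
G = -3/10 (G = 3/2 + 9/(-5) = 3*(1/2) + 9*(-1/5) = 3/2 - 9/5 = -3/10 ≈ -0.30000)
w(-11, -7) + K(7, 5)*((G*(-3))*6) = 1/(-7 - 11) - 96*(-3/10*(-3))*6 = 1/(-18) - 432*6/5 = -1/18 - 96*27/5 = -1/18 - 2592/5 = -46661/90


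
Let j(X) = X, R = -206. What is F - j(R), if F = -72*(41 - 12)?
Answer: -1882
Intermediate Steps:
F = -2088 (F = -72*29 = -2088)
F - j(R) = -2088 - 1*(-206) = -2088 + 206 = -1882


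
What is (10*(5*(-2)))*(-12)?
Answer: 1200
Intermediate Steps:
(10*(5*(-2)))*(-12) = (10*(-10))*(-12) = -100*(-12) = 1200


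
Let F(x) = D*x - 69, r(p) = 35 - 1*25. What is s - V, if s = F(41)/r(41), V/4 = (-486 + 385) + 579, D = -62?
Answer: -21731/10 ≈ -2173.1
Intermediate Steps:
r(p) = 10 (r(p) = 35 - 25 = 10)
F(x) = -69 - 62*x (F(x) = -62*x - 69 = -69 - 62*x)
V = 1912 (V = 4*((-486 + 385) + 579) = 4*(-101 + 579) = 4*478 = 1912)
s = -2611/10 (s = (-69 - 62*41)/10 = (-69 - 2542)*(1/10) = -2611*1/10 = -2611/10 ≈ -261.10)
s - V = -2611/10 - 1*1912 = -2611/10 - 1912 = -21731/10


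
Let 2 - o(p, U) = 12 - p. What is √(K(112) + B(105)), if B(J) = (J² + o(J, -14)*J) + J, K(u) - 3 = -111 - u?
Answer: √20885 ≈ 144.52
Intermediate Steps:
o(p, U) = -10 + p (o(p, U) = 2 - (12 - p) = 2 + (-12 + p) = -10 + p)
K(u) = -108 - u (K(u) = 3 + (-111 - u) = -108 - u)
B(J) = J + J² + J*(-10 + J) (B(J) = (J² + (-10 + J)*J) + J = (J² + J*(-10 + J)) + J = J + J² + J*(-10 + J))
√(K(112) + B(105)) = √((-108 - 1*112) + 105*(-9 + 2*105)) = √((-108 - 112) + 105*(-9 + 210)) = √(-220 + 105*201) = √(-220 + 21105) = √20885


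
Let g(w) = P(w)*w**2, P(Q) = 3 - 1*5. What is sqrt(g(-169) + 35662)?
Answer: 2*I*sqrt(5365) ≈ 146.49*I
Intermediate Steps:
P(Q) = -2 (P(Q) = 3 - 5 = -2)
g(w) = -2*w**2
sqrt(g(-169) + 35662) = sqrt(-2*(-169)**2 + 35662) = sqrt(-2*28561 + 35662) = sqrt(-57122 + 35662) = sqrt(-21460) = 2*I*sqrt(5365)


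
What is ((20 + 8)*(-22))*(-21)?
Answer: 12936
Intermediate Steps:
((20 + 8)*(-22))*(-21) = (28*(-22))*(-21) = -616*(-21) = 12936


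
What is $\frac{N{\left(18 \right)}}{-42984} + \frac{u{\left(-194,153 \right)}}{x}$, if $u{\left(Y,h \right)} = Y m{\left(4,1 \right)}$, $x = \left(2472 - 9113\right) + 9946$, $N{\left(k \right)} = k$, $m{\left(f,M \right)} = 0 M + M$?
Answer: $- \frac{466577}{7892340} \approx -0.059118$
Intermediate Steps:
$m{\left(f,M \right)} = M$ ($m{\left(f,M \right)} = 0 + M = M$)
$x = 3305$ ($x = -6641 + 9946 = 3305$)
$u{\left(Y,h \right)} = Y$ ($u{\left(Y,h \right)} = Y 1 = Y$)
$\frac{N{\left(18 \right)}}{-42984} + \frac{u{\left(-194,153 \right)}}{x} = \frac{18}{-42984} - \frac{194}{3305} = 18 \left(- \frac{1}{42984}\right) - \frac{194}{3305} = - \frac{1}{2388} - \frac{194}{3305} = - \frac{466577}{7892340}$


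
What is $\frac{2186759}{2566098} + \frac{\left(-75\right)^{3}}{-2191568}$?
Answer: $\frac{2937501820931}{2811889130832} \approx 1.0447$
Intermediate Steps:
$\frac{2186759}{2566098} + \frac{\left(-75\right)^{3}}{-2191568} = 2186759 \cdot \frac{1}{2566098} - - \frac{421875}{2191568} = \frac{2186759}{2566098} + \frac{421875}{2191568} = \frac{2937501820931}{2811889130832}$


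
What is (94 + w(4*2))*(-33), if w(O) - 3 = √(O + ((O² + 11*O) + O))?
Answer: -3201 - 66*√42 ≈ -3628.7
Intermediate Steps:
w(O) = 3 + √(O² + 13*O) (w(O) = 3 + √(O + ((O² + 11*O) + O)) = 3 + √(O + (O² + 12*O)) = 3 + √(O² + 13*O))
(94 + w(4*2))*(-33) = (94 + (3 + √((4*2)*(13 + 4*2))))*(-33) = (94 + (3 + √(8*(13 + 8))))*(-33) = (94 + (3 + √(8*21)))*(-33) = (94 + (3 + √168))*(-33) = (94 + (3 + 2*√42))*(-33) = (97 + 2*√42)*(-33) = -3201 - 66*√42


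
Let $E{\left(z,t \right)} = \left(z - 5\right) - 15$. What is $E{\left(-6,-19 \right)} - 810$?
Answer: $-836$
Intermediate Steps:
$E{\left(z,t \right)} = -20 + z$ ($E{\left(z,t \right)} = \left(-5 + z\right) - 15 = -20 + z$)
$E{\left(-6,-19 \right)} - 810 = \left(-20 - 6\right) - 810 = -26 - 810 = -836$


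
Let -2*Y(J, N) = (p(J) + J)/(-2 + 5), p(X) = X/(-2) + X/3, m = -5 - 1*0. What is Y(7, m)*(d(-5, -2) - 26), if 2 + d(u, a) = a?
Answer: 175/6 ≈ 29.167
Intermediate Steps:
d(u, a) = -2 + a
m = -5 (m = -5 + 0 = -5)
p(X) = -X/6 (p(X) = X*(-1/2) + X*(1/3) = -X/2 + X/3 = -X/6)
Y(J, N) = -5*J/36 (Y(J, N) = -(-J/6 + J)/(2*(-2 + 5)) = -5*J/6/(2*3) = -5*J/36)
Y(7, m)*(d(-5, -2) - 26) = (-5/36*7)*((-2 - 2) - 26) = -35*(-4 - 26)/36 = -35/36*(-30) = 175/6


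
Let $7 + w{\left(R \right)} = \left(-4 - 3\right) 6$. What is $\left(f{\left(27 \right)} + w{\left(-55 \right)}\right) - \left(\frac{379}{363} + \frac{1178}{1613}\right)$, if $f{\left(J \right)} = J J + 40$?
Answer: $\frac{420534739}{585519} \approx 718.23$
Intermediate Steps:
$f{\left(J \right)} = 40 + J^{2}$ ($f{\left(J \right)} = J^{2} + 40 = 40 + J^{2}$)
$w{\left(R \right)} = -49$ ($w{\left(R \right)} = -7 + \left(-4 - 3\right) 6 = -7 - 42 = -49$)
$\left(f{\left(27 \right)} + w{\left(-55 \right)}\right) - \left(\frac{379}{363} + \frac{1178}{1613}\right) = \left(\left(40 + 27^{2}\right) - 49\right) - \left(\frac{379}{363} + \frac{1178}{1613}\right) = \left(\left(40 + 729\right) - 49\right) - \frac{1038941}{585519} = \left(769 - 49\right) - \frac{1038941}{585519} = 720 - \frac{1038941}{585519} = \frac{420534739}{585519}$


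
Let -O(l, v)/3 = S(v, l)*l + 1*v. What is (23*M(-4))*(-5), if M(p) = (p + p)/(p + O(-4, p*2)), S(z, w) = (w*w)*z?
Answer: -230/379 ≈ -0.60686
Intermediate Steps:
S(z, w) = z*w² (S(z, w) = w²*z = z*w²)
O(l, v) = -3*v - 3*v*l³ (O(l, v) = -3*((v*l²)*l + 1*v) = -3*(v*l³ + v) = -3*(v + v*l³) = -3*v - 3*v*l³)
M(p) = 2/379 (M(p) = (p + p)/(p + 3*(p*2)*(-1 - 1*(-4)³)) = (2*p)/(p + 3*(2*p)*(-1 - 1*(-64))) = (2*p)/(p + 3*(2*p)*(-1 + 64)) = (2*p)/(p + 3*(2*p)*63) = (2*p)/(p + 378*p) = (2*p)/((379*p)) = (2*p)*(1/(379*p)) = 2/379)
(23*M(-4))*(-5) = (23*(2/379))*(-5) = (46/379)*(-5) = -230/379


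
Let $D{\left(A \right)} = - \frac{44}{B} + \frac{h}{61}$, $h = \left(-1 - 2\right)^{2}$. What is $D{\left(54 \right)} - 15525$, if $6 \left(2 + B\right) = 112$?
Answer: $- \frac{23679426}{1525} \approx -15528.0$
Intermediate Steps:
$B = \frac{50}{3}$ ($B = -2 + \frac{1}{6} \cdot 112 = -2 + \frac{56}{3} = \frac{50}{3} \approx 16.667$)
$h = 9$ ($h = \left(-3\right)^{2} = 9$)
$D{\left(A \right)} = - \frac{3801}{1525}$ ($D{\left(A \right)} = - \frac{44}{\frac{50}{3}} + \frac{9}{61} = \left(-44\right) \frac{3}{50} + 9 \cdot \frac{1}{61} = - \frac{66}{25} + \frac{9}{61} = - \frac{3801}{1525}$)
$D{\left(54 \right)} - 15525 = - \frac{3801}{1525} - 15525 = - \frac{23679426}{1525}$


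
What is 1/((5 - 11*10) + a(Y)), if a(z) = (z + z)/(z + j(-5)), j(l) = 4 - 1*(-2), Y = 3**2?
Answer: -5/519 ≈ -0.0096339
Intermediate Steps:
Y = 9
j(l) = 6 (j(l) = 4 + 2 = 6)
a(z) = 2*z/(6 + z) (a(z) = (z + z)/(z + 6) = (2*z)/(6 + z) = 2*z/(6 + z))
1/((5 - 11*10) + a(Y)) = 1/((5 - 11*10) + 2*9/(6 + 9)) = 1/((5 - 110) + 2*9/15) = 1/(-105 + 2*9*(1/15)) = 1/(-105 + 6/5) = 1/(-519/5) = -5/519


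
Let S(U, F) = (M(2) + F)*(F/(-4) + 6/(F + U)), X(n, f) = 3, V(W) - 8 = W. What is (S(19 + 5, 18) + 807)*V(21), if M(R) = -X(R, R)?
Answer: 301107/14 ≈ 21508.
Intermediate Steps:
V(W) = 8 + W
M(R) = -3 (M(R) = -1*3 = -3)
S(U, F) = (-3 + F)*(6/(F + U) - F/4) (S(U, F) = (-3 + F)*(F/(-4) + 6/(F + U)) = (-3 + F)*(F*(-¼) + 6/(F + U)) = (-3 + F)*(-F/4 + 6/(F + U)) = (-3 + F)*(6/(F + U) - F/4))
(S(19 + 5, 18) + 807)*V(21) = ((-72 - 1*18³ + 3*18² + 24*18 - 1*(19 + 5)*18² + 3*18*(19 + 5))/(4*(18 + (19 + 5))) + 807)*(8 + 21) = ((-72 - 1*5832 + 3*324 + 432 - 1*24*324 + 3*18*24)/(4*(18 + 24)) + 807)*29 = ((¼)*(-72 - 5832 + 972 + 432 - 7776 + 1296)/42 + 807)*29 = ((¼)*(1/42)*(-10980) + 807)*29 = (-915/14 + 807)*29 = (10383/14)*29 = 301107/14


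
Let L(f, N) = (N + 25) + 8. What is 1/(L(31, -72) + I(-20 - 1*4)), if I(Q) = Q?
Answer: -1/63 ≈ -0.015873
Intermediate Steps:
L(f, N) = 33 + N (L(f, N) = (25 + N) + 8 = 33 + N)
1/(L(31, -72) + I(-20 - 1*4)) = 1/((33 - 72) + (-20 - 1*4)) = 1/(-39 + (-20 - 4)) = 1/(-39 - 24) = 1/(-63) = -1/63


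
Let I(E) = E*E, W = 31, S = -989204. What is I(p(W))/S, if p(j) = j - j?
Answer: 0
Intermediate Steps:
p(j) = 0
I(E) = E**2
I(p(W))/S = 0**2/(-989204) = 0*(-1/989204) = 0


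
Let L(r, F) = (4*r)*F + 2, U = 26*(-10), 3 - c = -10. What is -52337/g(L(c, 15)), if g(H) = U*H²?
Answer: 52337/158996240 ≈ 0.00032917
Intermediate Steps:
c = 13 (c = 3 - 1*(-10) = 3 + 10 = 13)
U = -260
L(r, F) = 2 + 4*F*r (L(r, F) = 4*F*r + 2 = 2 + 4*F*r)
g(H) = -260*H²
-52337/g(L(c, 15)) = -52337*(-1/(260*(2 + 4*15*13)²)) = -52337*(-1/(260*(2 + 780)²)) = -52337/((-260*782²)) = -52337/((-260*611524)) = -52337/(-158996240) = -52337*(-1/158996240) = 52337/158996240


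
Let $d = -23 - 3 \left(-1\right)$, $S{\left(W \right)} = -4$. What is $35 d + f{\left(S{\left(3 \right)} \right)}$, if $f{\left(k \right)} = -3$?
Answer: $-703$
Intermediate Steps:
$d = -20$ ($d = -23 - -3 = -23 + 3 = -20$)
$35 d + f{\left(S{\left(3 \right)} \right)} = 35 \left(-20\right) - 3 = -700 - 3 = -703$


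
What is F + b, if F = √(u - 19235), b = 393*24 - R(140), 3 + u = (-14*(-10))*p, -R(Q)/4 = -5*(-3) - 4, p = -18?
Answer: 9476 + I*√21758 ≈ 9476.0 + 147.51*I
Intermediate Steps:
R(Q) = -44 (R(Q) = -4*(-5*(-3) - 4) = -4*(15 - 4) = -4*11 = -44)
u = -2523 (u = -3 - 14*(-10)*(-18) = -3 + 140*(-18) = -3 - 2520 = -2523)
b = 9476 (b = 393*24 - 1*(-44) = 9432 + 44 = 9476)
F = I*√21758 (F = √(-2523 - 19235) = √(-21758) = I*√21758 ≈ 147.51*I)
F + b = I*√21758 + 9476 = 9476 + I*√21758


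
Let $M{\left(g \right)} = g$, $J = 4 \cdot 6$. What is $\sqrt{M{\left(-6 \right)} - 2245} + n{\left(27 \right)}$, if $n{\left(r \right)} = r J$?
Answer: $648 + i \sqrt{2251} \approx 648.0 + 47.445 i$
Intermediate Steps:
$J = 24$
$n{\left(r \right)} = 24 r$ ($n{\left(r \right)} = r 24 = 24 r$)
$\sqrt{M{\left(-6 \right)} - 2245} + n{\left(27 \right)} = \sqrt{-6 - 2245} + 24 \cdot 27 = \sqrt{-2251} + 648 = i \sqrt{2251} + 648 = 648 + i \sqrt{2251}$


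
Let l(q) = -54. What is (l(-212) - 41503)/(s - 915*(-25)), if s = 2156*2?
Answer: -41557/27187 ≈ -1.5286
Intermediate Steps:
s = 4312
(l(-212) - 41503)/(s - 915*(-25)) = (-54 - 41503)/(4312 - 915*(-25)) = -41557/(4312 + 22875) = -41557/27187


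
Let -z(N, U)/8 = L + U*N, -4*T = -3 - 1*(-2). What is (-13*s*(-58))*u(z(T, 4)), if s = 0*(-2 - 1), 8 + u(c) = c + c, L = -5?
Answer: 0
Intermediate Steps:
T = ¼ (T = -(-3 - 1*(-2))/4 = -(-3 + 2)/4 = -¼*(-1) = ¼ ≈ 0.25000)
z(N, U) = 40 - 8*N*U (z(N, U) = -8*(-5 + U*N) = -8*(-5 + N*U) = 40 - 8*N*U)
u(c) = -8 + 2*c (u(c) = -8 + (c + c) = -8 + 2*c)
s = 0 (s = 0*(-3) = 0)
(-13*s*(-58))*u(z(T, 4)) = (-13*0*(-58))*(-8 + 2*(40 - 8*¼*4)) = (0*(-58))*(-8 + 2*(40 - 8)) = 0*(-8 + 2*32) = 0*(-8 + 64) = 0*56 = 0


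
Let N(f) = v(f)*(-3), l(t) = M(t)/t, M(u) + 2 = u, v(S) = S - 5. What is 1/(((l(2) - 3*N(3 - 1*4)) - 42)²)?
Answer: 1/9216 ≈ 0.00010851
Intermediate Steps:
v(S) = -5 + S
M(u) = -2 + u
l(t) = (-2 + t)/t
N(f) = 15 - 3*f (N(f) = (-5 + f)*(-3) = 15 - 3*f)
1/(((l(2) - 3*N(3 - 1*4)) - 42)²) = 1/((((-2 + 2)/2 - 3*(15 - 3*(3 - 1*4))) - 42)²) = 1/((((½)*0 - 3*(15 - 3*(3 - 4))) - 42)²) = 1/(((0 - 3*(15 - 3*(-1))) - 42)²) = 1/(((0 - 3*(15 + 3)) - 42)²) = 1/(((0 - 3*18) - 42)²) = 1/(((0 - 54) - 42)²) = 1/((-54 - 42)²) = 1/((-96)²) = 1/9216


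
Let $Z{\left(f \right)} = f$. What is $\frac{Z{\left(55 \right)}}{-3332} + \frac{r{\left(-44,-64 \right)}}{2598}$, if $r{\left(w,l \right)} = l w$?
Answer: $\frac{4620011}{4328268} \approx 1.0674$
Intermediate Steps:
$\frac{Z{\left(55 \right)}}{-3332} + \frac{r{\left(-44,-64 \right)}}{2598} = \frac{55}{-3332} + \frac{\left(-64\right) \left(-44\right)}{2598} = 55 \left(- \frac{1}{3332}\right) + 2816 \cdot \frac{1}{2598} = - \frac{55}{3332} + \frac{1408}{1299} = \frac{4620011}{4328268}$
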